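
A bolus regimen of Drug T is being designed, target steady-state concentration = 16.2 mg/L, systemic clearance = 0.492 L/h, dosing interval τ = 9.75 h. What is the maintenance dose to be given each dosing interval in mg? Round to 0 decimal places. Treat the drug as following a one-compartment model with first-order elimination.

At steady state, Dose/τ = Css × CL.
Dose = Css × CL × τ = 16.2 × 0.4920 × 9.75 = 77.71 mg

78 mg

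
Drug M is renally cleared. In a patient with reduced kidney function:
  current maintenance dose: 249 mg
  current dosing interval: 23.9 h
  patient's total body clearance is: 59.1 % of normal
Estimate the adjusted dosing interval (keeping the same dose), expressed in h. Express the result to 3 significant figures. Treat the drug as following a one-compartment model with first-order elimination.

To keep the same average steady-state level, dosing rate must scale with clearance.
CL ratio = 59.1 / 100 = 0.5910
New interval (same dose) = 23.9 / 0.5910 = 40.44 h

40.4 h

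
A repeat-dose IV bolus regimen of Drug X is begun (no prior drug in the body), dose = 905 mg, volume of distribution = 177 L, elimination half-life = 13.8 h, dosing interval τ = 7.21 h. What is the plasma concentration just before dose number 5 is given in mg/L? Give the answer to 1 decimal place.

9.0 mg/L

C₀ per dose = Dose / Vd = 905 / 177 = 5.113 mg/L
k = ln2 / t½ = 0.693147 / 13.8 = 0.05023 h⁻¹
Fraction remaining after one interval: r = e^(−kτ) = e^(−0.05023 × 7.21) = 0.6962
Before dose 5, 4 doses have been given (aged 1τ, 2τ, 3τ, 4τ).
C_trough = C₀ × (r + r² + … + r^4) = C₀ × r(1−r^4)/(1−r)
        = 5.113 × 0.6962 × (1 − 0.2349) / (1 − 0.6962) = 8.965 mg/L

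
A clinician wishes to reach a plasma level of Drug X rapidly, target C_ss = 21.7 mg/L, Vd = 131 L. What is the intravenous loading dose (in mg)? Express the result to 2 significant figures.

LD = Css × Vd = 21.7 × 131 = 2843 mg

2800 mg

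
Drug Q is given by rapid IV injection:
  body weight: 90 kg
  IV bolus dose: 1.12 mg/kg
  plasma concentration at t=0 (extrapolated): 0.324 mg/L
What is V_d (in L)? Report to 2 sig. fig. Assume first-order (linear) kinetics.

Dose = 1.12 × 90 = 100.8 mg
Vd = Dose / C₀ = 100.8 / 0.324 = 311.1 L

310 L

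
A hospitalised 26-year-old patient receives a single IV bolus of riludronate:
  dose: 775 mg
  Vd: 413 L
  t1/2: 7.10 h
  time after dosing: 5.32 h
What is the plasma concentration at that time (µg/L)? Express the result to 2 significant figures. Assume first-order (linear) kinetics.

C₀ = Dose / Vd = 775.0 / 413 = 1.877 mg/L
k = ln2 / t½ = 0.693147 / 7.10 = 0.09763 h⁻¹
C = C₀ · e^(−k·t) = 1.877 × e^(−0.09763 × 5.32)
  = 1.877 × 0.5949 = 1.117 mg/L
Convert: 1.117 mg/L × 1000 = 1117 µg/L

1100 µg/L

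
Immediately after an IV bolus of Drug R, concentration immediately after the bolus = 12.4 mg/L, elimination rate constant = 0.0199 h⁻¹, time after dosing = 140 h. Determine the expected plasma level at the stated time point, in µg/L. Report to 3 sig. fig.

765 µg/L

C = C₀ · e^(−k·t) = 12.40 × e^(−0.01990 × 140)
  = 12.40 × 0.06167 = 0.7647 mg/L
Convert: 0.7647 mg/L × 1000 = 764.7 µg/L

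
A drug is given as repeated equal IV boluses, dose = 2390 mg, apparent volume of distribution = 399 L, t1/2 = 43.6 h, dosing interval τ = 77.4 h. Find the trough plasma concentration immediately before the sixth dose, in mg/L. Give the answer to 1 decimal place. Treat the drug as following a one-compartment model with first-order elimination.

2.5 mg/L

C₀ per dose = Dose / Vd = 2390 / 399 = 5.990 mg/L
k = ln2 / t½ = 0.693147 / 43.6 = 0.01590 h⁻¹
Fraction remaining after one interval: r = e^(−kτ) = e^(−0.01590 × 77.4) = 0.2921
Before dose 6, 5 doses have been given (aged 1τ, 2τ, 3τ, 4τ, 5τ).
C_trough = C₀ × (r + r² + … + r^5) = C₀ × r(1−r^5)/(1−r)
        = 5.990 × 0.2921 × (1 − 0.002126) / (1 − 0.2921) = 2.466 mg/L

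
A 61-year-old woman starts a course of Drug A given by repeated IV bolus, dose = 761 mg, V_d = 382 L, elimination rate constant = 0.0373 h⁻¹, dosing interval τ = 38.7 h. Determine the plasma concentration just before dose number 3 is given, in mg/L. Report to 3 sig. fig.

C₀ per dose = Dose / Vd = 761 / 382 = 1.992 mg/L
Fraction remaining after one interval: r = e^(−kτ) = e^(−0.03730 × 38.7) = 0.2361
Before dose 3, 2 doses have been given (aged 1τ, 2τ).
C_trough = C₀ × (r + r²) = 1.992 × (0.2361 + 0.05574) = 0.5813 mg/L

0.581 mg/L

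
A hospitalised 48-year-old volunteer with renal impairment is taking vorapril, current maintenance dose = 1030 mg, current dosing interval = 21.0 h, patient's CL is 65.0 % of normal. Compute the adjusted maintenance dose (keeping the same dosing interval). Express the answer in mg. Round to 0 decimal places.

670 mg

To keep the same average steady-state level, dosing rate must scale with clearance.
CL ratio = 65.0 / 100 = 0.6500
New dose (same interval) = 1030 × 0.6500 = 669.5 mg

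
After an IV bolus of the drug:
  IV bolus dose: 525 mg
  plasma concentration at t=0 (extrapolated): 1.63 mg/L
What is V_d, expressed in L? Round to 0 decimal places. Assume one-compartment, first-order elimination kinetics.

Vd = Dose / C₀ = 525.0 / 1.63 = 322.1 L

322 L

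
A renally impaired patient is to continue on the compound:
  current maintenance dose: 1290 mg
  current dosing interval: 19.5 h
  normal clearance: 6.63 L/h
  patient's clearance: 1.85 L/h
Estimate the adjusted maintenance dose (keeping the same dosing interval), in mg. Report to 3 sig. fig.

To keep the same average steady-state level, dosing rate must scale with clearance.
CL ratio = 1.85 / 6.63 = 0.2790
New dose (same interval) = 1290 × 0.2790 = 359.9 mg

360 mg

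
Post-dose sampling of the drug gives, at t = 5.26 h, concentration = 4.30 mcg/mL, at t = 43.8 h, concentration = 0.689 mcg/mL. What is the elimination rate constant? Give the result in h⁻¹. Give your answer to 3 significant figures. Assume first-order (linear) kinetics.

0.0475 h⁻¹

k = ln(C₁/C₂) / (t₂ − t₁) = ln(4.30/0.689) / (43.8 − 5.26)
  = 1.831 / 38.54 = 0.04751 h⁻¹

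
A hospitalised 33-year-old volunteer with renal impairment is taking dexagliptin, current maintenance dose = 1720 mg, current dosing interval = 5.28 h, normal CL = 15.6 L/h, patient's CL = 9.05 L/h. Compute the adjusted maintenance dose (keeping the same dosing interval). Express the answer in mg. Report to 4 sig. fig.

997.8 mg

To keep the same average steady-state level, dosing rate must scale with clearance.
CL ratio = 9.05 / 15.6 = 0.5801
New dose (same interval) = 1720 × 0.5801 = 997.8 mg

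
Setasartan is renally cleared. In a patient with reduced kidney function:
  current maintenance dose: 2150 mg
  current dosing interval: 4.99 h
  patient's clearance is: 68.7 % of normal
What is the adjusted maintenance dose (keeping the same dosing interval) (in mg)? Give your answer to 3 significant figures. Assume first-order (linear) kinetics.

1480 mg

To keep the same average steady-state level, dosing rate must scale with clearance.
CL ratio = 68.7 / 100 = 0.6870
New dose (same interval) = 2150 × 0.6870 = 1477 mg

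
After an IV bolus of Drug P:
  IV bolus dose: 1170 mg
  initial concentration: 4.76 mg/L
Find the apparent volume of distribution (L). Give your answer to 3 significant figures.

246 L

Vd = Dose / C₀ = 1170 / 4.76 = 245.8 L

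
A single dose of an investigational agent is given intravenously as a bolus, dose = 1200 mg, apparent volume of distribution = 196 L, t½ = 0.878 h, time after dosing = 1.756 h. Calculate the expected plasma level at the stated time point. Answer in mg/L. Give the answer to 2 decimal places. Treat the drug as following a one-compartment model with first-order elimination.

1.53 mg/L

C₀ = Dose / Vd = 1200 / 196 = 6.122 mg/L
k = ln2 / t½ = 0.693147 / 0.878 = 0.7895 h⁻¹
t / t½ = 1.756 / 0.878 = 2 half-lives
C = C₀ × (1/2)^2 = 6.122 × 0.2500 = 1.531 mg/L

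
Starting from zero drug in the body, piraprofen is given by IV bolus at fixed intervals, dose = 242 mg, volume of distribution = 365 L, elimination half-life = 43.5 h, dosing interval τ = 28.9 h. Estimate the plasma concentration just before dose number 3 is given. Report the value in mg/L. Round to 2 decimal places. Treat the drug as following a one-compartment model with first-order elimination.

C₀ per dose = Dose / Vd = 242 / 365 = 0.6630 mg/L
k = ln2 / t½ = 0.693147 / 43.5 = 0.01593 h⁻¹
Fraction remaining after one interval: r = e^(−kτ) = e^(−0.01593 × 28.9) = 0.6310
Before dose 3, 2 doses have been given (aged 1τ, 2τ).
C_trough = C₀ × (r + r²) = 0.6630 × (0.6310 + 0.3982) = 0.6824 mg/L

0.68 mg/L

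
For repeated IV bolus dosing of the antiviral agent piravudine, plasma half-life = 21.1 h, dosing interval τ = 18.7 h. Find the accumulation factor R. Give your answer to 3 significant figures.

k = ln2 / t½ = 0.693147 / 21.1 = 0.03285 h⁻¹
e^(−kτ) = e^(−0.03285 × 18.7) = 0.5410
Accumulation ratio R = 1 / (1 − e^(−kτ)) = 1 / (1 − 0.5410) = 2.179

2.18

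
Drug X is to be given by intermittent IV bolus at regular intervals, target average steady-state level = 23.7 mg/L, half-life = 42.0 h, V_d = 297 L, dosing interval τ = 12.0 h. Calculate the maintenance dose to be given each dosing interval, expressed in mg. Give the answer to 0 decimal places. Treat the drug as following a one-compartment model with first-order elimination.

k = ln2 / t½ = 0.693147 / 42.0 = 0.01650 h⁻¹
CL = k × Vd = 0.01650 × 297 = 4.901 L/h
At steady state, Dose/τ = Css × CL.
Dose = Css × CL × τ = 23.7 × 4.901 × 12.0 = 1394 mg

1394 mg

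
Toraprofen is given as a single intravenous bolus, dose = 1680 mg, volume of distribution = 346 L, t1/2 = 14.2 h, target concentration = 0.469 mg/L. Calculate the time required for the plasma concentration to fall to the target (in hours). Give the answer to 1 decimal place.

C₀ = Dose / Vd = 1680 / 346 = 4.855 mg/L
k = ln2 / t½ = 0.693147 / 14.2 = 0.04881 h⁻¹
t = ln(C₀ / C) / k = ln(4.855 / 0.469) / 0.04881
  = ln(10.35) / 0.04881 = 2.337 / 0.04881 = 47.88 h

47.9 h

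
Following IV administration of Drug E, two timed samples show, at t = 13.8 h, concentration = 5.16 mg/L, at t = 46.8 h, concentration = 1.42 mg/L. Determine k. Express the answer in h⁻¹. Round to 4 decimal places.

k = ln(C₁/C₂) / (t₂ − t₁) = ln(5.16/1.42) / (46.8 − 13.8)
  = 1.290 / 33.00 = 0.03909 h⁻¹

0.0391 h⁻¹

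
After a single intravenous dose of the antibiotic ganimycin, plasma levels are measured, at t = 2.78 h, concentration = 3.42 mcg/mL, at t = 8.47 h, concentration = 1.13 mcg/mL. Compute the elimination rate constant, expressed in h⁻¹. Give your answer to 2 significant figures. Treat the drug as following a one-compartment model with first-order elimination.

k = ln(C₁/C₂) / (t₂ − t₁) = ln(3.42/1.13) / (8.47 − 2.78)
  = 1.107 / 5.690 = 0.1946 h⁻¹

0.19 h⁻¹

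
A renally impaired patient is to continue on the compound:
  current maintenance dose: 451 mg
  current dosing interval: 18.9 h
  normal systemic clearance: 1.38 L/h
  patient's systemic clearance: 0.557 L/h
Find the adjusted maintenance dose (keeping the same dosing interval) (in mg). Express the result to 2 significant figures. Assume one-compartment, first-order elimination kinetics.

To keep the same average steady-state level, dosing rate must scale with clearance.
CL ratio = 0.557 / 1.38 = 0.4036
New dose (same interval) = 451 × 0.4036 = 182.0 mg

180 mg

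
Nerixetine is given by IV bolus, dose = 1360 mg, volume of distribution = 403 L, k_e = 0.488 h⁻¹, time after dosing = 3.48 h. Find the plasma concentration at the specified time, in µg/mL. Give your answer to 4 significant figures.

0.6176 µg/mL

C₀ = Dose / Vd = 1360 / 403 = 3.375 mg/L
C = C₀ · e^(−k·t) = 3.375 × e^(−0.4880 × 3.48)
  = 3.375 × 0.1830 = 0.6176 mg/L
(0.6176 mg/L = 0.6176 µg/mL)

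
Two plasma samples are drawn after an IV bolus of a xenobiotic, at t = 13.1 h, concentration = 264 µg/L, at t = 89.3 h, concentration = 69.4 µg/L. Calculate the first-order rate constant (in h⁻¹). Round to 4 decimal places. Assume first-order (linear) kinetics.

0.0175 h⁻¹

k = ln(C₁/C₂) / (t₂ − t₁) = ln(264/69.4) / (89.3 − 13.1)
  = 1.336 / 76.20 = 0.01753 h⁻¹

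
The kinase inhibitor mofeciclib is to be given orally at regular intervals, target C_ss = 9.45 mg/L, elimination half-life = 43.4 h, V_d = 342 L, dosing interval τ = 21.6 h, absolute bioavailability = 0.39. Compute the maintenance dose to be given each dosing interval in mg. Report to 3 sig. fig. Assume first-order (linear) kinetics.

2860 mg

k = ln2 / t½ = 0.693147 / 43.4 = 0.01597 h⁻¹
CL = k × Vd = 0.01597 × 342 = 5.462 L/h
At steady state, F × (Dose/τ) = Css × CL.
Dose = Css × CL × τ / F = 9.45 × 5.462 × 21.6 / 0.39 = 2859 mg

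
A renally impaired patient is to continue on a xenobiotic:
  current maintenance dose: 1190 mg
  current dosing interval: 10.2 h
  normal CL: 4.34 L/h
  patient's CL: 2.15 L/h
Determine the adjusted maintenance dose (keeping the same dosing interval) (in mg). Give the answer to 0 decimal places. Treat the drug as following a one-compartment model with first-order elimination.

To keep the same average steady-state level, dosing rate must scale with clearance.
CL ratio = 2.15 / 4.34 = 0.4954
New dose (same interval) = 1190 × 0.4954 = 589.5 mg

590 mg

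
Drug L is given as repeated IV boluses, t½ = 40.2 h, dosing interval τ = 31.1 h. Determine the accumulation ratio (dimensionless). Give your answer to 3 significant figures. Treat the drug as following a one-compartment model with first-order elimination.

2.41

k = ln2 / t½ = 0.693147 / 40.2 = 0.01724 h⁻¹
e^(−kτ) = e^(−0.01724 × 31.1) = 0.5850
Accumulation ratio R = 1 / (1 − e^(−kτ)) = 1 / (1 − 0.5850) = 2.410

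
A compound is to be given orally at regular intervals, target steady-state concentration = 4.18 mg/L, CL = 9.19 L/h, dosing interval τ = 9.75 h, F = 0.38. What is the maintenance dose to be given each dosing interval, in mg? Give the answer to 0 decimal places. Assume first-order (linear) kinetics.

At steady state, F × (Dose/τ) = Css × CL.
Dose = Css × CL × τ / F = 4.18 × 9.190 × 9.75 / 0.38 = 985.6 mg

986 mg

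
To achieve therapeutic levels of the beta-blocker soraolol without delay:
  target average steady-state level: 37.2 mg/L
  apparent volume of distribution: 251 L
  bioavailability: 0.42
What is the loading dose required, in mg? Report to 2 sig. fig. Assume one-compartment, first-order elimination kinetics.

LD = Css × Vd / F = 37.2 × 251 / 0.42 = 22230 mg

22000 mg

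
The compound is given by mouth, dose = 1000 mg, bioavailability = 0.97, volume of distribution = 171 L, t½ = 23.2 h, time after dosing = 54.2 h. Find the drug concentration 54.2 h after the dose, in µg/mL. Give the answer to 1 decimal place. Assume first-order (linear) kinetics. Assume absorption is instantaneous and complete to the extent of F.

Amount reaching circulation = F × Dose = 0.97 × 1000 = 970.0 mg
C₀ = F·Dose / Vd = 970.0 / 171 = 5.673 mg/L
k = ln2 / t½ = 0.693147 / 23.2 = 0.02988 h⁻¹
C = C₀ · e^(−k·t) = 5.673 × e^(−0.02988 × 54.2)
  = 5.673 × 0.1980 = 1.123 mg/L
(1.123 mg/L = 1.123 µg/mL)

1.1 µg/mL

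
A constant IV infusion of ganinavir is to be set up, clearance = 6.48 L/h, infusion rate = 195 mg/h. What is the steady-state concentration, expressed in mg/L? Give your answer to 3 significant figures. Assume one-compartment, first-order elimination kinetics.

30.1 mg/L

At steady state Css = R₀ / CL = 195 / 6.480 = 30.09 mg/L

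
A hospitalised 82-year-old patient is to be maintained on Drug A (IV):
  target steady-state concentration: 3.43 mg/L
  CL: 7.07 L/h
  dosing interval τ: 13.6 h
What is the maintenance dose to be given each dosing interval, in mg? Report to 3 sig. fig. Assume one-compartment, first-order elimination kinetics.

330 mg

At steady state, Dose/τ = Css × CL.
Dose = Css × CL × τ = 3.43 × 7.070 × 13.6 = 329.8 mg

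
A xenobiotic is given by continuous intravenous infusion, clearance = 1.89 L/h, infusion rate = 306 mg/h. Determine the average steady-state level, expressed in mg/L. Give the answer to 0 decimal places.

162 mg/L

At steady state Css = R₀ / CL = 306 / 1.890 = 161.9 mg/L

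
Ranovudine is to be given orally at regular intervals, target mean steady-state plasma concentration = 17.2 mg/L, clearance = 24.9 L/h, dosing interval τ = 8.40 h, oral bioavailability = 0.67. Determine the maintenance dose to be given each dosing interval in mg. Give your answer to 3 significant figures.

At steady state, F × (Dose/τ) = Css × CL.
Dose = Css × CL × τ / F = 17.2 × 24.90 × 8.40 / 0.67 = 5369 mg

5370 mg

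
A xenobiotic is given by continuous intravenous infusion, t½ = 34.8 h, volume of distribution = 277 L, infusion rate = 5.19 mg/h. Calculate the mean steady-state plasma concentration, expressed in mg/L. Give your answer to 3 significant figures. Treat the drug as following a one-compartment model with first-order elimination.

k = ln2 / t½ = 0.693147 / 34.8 = 0.01992 h⁻¹
CL = k × Vd = 0.01992 × 277 = 5.518 L/h
At steady state Css = R₀ / CL = 5.19 / 5.518 = 0.9406 mg/L

0.941 mg/L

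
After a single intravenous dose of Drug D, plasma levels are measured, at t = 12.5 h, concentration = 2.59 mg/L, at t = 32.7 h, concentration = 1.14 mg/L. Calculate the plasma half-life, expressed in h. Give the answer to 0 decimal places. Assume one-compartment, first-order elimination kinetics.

17 h

k = ln(C₁/C₂) / (t₂ − t₁) = ln(2.59/1.14) / (32.7 − 12.5)
  = 0.8206 / 20.20 = 0.04062 h⁻¹
t½ = ln2 / k = 0.693147 / 0.04062 = 17.06 h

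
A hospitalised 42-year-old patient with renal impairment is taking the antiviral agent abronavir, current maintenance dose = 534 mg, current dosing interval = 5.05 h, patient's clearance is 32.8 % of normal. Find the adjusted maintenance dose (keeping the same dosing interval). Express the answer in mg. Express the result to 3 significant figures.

175 mg

To keep the same average steady-state level, dosing rate must scale with clearance.
CL ratio = 32.8 / 100 = 0.3280
New dose (same interval) = 534 × 0.3280 = 175.2 mg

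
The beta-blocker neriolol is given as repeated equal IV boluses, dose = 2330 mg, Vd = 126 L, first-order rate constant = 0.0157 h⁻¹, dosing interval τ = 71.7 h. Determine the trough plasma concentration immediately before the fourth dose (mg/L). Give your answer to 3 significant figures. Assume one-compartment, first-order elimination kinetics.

C₀ per dose = Dose / Vd = 2330 / 126 = 18.49 mg/L
Fraction remaining after one interval: r = e^(−kτ) = e^(−0.01570 × 71.7) = 0.3244
Before dose 4, 3 doses have been given (aged 1τ, 2τ, 3τ).
C_trough = C₀ × (r + r² + … + r^3) = C₀ × r(1−r^3)/(1−r)
        = 18.49 × 0.3244 × (1 − 0.03414) / (1 − 0.3244) = 8.575 mg/L

8.58 mg/L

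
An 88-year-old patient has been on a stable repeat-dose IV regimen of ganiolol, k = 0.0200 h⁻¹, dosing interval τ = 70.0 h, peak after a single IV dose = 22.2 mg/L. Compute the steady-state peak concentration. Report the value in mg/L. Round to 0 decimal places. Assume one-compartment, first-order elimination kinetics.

e^(−kτ) = e^(−0.02000 × 70.0) = 0.2466
Accumulation ratio R = 1 / (1 − e^(−kτ)) = 1 / (1 − 0.2466) = 1.327
Steady-state peak = C₀ × R = 22.2 × 1.327 = 29.46 mg/L

29 mg/L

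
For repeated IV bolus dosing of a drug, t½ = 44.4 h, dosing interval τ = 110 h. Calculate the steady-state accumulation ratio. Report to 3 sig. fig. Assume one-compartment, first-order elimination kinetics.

1.22

k = ln2 / t½ = 0.693147 / 44.4 = 0.01561 h⁻¹
e^(−kτ) = e^(−0.01561 × 110) = 0.1796
Accumulation ratio R = 1 / (1 − e^(−kτ)) = 1 / (1 − 0.1796) = 1.219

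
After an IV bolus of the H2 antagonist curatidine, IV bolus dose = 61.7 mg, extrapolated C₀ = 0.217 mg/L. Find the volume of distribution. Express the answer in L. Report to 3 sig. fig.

Vd = Dose / C₀ = 61.70 / 0.217 = 284.3 L

284 L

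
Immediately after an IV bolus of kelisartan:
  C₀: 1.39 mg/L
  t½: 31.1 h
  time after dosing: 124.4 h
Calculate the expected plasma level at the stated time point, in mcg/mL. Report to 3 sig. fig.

0.0869 mcg/mL

k = ln2 / t½ = 0.693147 / 31.1 = 0.02229 h⁻¹
t / t½ = 124.4 / 31.1 = 4 half-lives
C = C₀ × (1/2)^4 = 1.390 × 0.06250 = 0.08688 mg/L
(0.08688 mg/L = 0.08688 mcg/mL)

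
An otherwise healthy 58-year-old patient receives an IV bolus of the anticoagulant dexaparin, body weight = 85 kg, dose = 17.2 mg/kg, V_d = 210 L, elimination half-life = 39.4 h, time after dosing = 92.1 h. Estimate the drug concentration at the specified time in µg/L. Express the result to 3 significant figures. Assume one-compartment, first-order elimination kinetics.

Total dose = 17.2 × 85 = 1462 mg
C₀ = Dose / Vd = 1462 / 210 = 6.962 mg/L
k = ln2 / t½ = 0.693147 / 39.4 = 0.01759 h⁻¹
C = C₀ · e^(−k·t) = 6.962 × e^(−0.01759 × 92.1)
  = 6.962 × 0.1979 = 1.378 mg/L
Convert: 1.378 mg/L × 1000 = 1378 µg/L

1380 µg/L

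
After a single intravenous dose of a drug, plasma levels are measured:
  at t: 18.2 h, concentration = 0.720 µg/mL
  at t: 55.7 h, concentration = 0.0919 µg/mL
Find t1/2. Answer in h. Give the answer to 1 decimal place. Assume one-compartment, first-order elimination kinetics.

12.6 h

k = ln(C₁/C₂) / (t₂ − t₁) = ln(0.720/0.0919) / (55.7 − 18.2)
  = 2.059 / 37.50 = 0.05491 h⁻¹
t½ = ln2 / k = 0.693147 / 0.05491 = 12.62 h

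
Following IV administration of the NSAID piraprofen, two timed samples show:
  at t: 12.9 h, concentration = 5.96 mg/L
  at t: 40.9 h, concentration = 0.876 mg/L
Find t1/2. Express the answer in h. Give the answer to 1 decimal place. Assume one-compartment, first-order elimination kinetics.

10.1 h

k = ln(C₁/C₂) / (t₂ − t₁) = ln(5.96/0.876) / (40.9 − 12.9)
  = 1.917 / 28.00 = 0.06846 h⁻¹
t½ = ln2 / k = 0.693147 / 0.06846 = 10.12 h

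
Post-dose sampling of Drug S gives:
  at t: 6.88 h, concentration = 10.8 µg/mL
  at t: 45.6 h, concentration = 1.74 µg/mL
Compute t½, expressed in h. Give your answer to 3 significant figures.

k = ln(C₁/C₂) / (t₂ − t₁) = ln(10.8/1.74) / (45.6 − 6.88)
  = 1.826 / 38.72 = 0.04716 h⁻¹
t½ = ln2 / k = 0.693147 / 0.04716 = 14.70 h

14.7 h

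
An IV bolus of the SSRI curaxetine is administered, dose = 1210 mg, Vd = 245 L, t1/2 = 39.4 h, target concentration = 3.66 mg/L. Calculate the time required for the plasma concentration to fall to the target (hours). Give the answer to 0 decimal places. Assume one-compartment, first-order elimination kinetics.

17 h

C₀ = Dose / Vd = 1210 / 245 = 4.939 mg/L
k = ln2 / t½ = 0.693147 / 39.4 = 0.01759 h⁻¹
t = ln(C₀ / C) / k = ln(4.939 / 3.66) / 0.01759
  = ln(1.349) / 0.01759 = 0.2994 / 0.01759 = 17.02 h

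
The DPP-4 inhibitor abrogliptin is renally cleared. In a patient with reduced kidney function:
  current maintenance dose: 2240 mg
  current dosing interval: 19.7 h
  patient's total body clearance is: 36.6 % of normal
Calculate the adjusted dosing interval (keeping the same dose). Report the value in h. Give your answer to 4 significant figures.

53.83 h

To keep the same average steady-state level, dosing rate must scale with clearance.
CL ratio = 36.6 / 100 = 0.3660
New interval (same dose) = 19.7 / 0.3660 = 53.83 h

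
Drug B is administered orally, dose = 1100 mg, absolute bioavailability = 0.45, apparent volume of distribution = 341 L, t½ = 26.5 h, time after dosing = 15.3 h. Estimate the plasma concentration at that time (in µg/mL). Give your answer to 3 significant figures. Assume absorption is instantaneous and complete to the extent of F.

Amount reaching circulation = F × Dose = 0.45 × 1100 = 495.0 mg
C₀ = F·Dose / Vd = 495.0 / 341 = 1.452 mg/L
k = ln2 / t½ = 0.693147 / 26.5 = 0.02616 h⁻¹
C = C₀ · e^(−k·t) = 1.452 × e^(−0.02616 × 15.3)
  = 1.452 × 0.6702 = 0.9731 mg/L
(0.9731 mg/L = 0.9731 µg/mL)

0.973 µg/mL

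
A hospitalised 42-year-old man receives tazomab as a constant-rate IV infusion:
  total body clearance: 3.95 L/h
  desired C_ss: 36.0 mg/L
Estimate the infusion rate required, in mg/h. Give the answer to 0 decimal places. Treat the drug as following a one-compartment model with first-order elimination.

At steady state, infusion rate R₀ = Css × CL = 36.0 × 3.950 = 142.2 mg/h

142 mg/h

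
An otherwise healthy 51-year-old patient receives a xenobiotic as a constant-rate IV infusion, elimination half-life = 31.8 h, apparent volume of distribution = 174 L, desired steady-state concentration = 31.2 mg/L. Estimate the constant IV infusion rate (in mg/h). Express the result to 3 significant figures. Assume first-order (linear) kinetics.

118 mg/h

k = ln2 / t½ = 0.693147 / 31.8 = 0.02180 h⁻¹
CL = k × Vd = 0.02180 × 174 = 3.793 L/h
At steady state, infusion rate R₀ = Css × CL = 31.2 × 3.793 = 118.3 mg/h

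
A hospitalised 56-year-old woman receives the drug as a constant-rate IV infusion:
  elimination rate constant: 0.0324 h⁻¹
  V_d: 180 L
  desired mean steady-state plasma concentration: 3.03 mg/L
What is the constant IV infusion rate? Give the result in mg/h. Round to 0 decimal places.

CL = k × Vd = 0.03240 × 180 = 5.832 L/h
At steady state, infusion rate R₀ = Css × CL = 3.03 × 5.832 = 17.67 mg/h

18 mg/h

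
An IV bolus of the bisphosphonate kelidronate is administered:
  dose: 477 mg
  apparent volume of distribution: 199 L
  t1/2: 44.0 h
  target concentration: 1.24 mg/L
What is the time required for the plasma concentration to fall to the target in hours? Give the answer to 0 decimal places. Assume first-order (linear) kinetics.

C₀ = Dose / Vd = 477.0 / 199 = 2.397 mg/L
k = ln2 / t½ = 0.693147 / 44.0 = 0.01575 h⁻¹
t = ln(C₀ / C) / k = ln(2.397 / 1.24) / 0.01575
  = ln(1.933) / 0.01575 = 0.6591 / 0.01575 = 41.85 h

42 h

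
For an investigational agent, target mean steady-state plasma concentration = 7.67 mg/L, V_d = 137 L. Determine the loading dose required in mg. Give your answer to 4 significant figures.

1051 mg

LD = Css × Vd = 7.67 × 137 = 1051 mg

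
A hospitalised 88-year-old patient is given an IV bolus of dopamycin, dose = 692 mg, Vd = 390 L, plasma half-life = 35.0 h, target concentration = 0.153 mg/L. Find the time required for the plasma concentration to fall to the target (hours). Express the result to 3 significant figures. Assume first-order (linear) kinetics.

C₀ = Dose / Vd = 692.0 / 390 = 1.774 mg/L
k = ln2 / t½ = 0.693147 / 35.0 = 0.01980 h⁻¹
t = ln(C₀ / C) / k = ln(1.774 / 0.153) / 0.01980
  = ln(11.59) / 0.01980 = 2.450 / 0.01980 = 123.7 h

124 h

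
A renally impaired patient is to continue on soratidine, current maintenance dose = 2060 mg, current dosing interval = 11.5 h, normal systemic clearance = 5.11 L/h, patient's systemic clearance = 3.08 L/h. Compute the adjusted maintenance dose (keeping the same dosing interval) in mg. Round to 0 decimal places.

1242 mg

To keep the same average steady-state level, dosing rate must scale with clearance.
CL ratio = 3.08 / 5.11 = 0.6027
New dose (same interval) = 2060 × 0.6027 = 1242 mg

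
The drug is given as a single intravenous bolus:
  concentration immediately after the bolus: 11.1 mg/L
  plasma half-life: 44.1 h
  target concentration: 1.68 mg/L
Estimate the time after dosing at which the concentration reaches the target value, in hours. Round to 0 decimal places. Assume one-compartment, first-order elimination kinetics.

120 h

k = ln2 / t½ = 0.693147 / 44.1 = 0.01572 h⁻¹
t = ln(C₀ / C) / k = ln(11.10 / 1.68) / 0.01572
  = ln(6.607) / 0.01572 = 1.888 / 0.01572 = 120.1 h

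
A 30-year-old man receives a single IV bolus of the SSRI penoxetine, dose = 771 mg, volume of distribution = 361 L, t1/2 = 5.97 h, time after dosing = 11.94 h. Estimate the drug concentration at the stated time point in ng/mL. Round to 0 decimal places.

534 ng/mL

C₀ = Dose / Vd = 771.0 / 361 = 2.136 mg/L
k = ln2 / t½ = 0.693147 / 5.97 = 0.1161 h⁻¹
t / t½ = 11.94 / 5.97 = 2 half-lives
C = C₀ × (1/2)^2 = 2.136 × 0.2500 = 0.5340 mg/L
Convert: 0.5340 mg/L × 1000 = 534.0 ng/mL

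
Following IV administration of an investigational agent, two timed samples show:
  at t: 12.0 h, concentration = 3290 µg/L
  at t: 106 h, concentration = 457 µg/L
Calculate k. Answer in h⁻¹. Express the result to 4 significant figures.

0.02100 h⁻¹

k = ln(C₁/C₂) / (t₂ − t₁) = ln(3290/457) / (106 − 12.0)
  = 1.974 / 94.00 = 0.02100 h⁻¹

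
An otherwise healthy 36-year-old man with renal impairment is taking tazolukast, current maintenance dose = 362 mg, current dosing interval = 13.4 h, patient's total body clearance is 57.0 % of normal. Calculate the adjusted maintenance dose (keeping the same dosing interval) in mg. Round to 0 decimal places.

206 mg

To keep the same average steady-state level, dosing rate must scale with clearance.
CL ratio = 57.0 / 100 = 0.5700
New dose (same interval) = 362 × 0.5700 = 206.3 mg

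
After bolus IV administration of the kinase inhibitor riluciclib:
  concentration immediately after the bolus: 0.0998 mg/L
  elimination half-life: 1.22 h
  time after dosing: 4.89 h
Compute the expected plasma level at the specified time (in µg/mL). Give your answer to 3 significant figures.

0.00620 µg/mL

k = ln2 / t½ = 0.693147 / 1.22 = 0.5682 h⁻¹
C = C₀ · e^(−k·t) = 0.09980 × e^(−0.5682 × 4.89)
  = 0.09980 × 0.06213 = 0.006201 mg/L
(0.006201 mg/L = 0.006201 µg/mL)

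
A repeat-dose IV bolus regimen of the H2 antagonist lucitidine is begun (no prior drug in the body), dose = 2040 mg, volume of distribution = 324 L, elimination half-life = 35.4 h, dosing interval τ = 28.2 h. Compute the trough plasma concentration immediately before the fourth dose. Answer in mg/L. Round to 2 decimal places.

C₀ per dose = Dose / Vd = 2040 / 324 = 6.296 mg/L
k = ln2 / t½ = 0.693147 / 35.4 = 0.01958 h⁻¹
Fraction remaining after one interval: r = e^(−kτ) = e^(−0.01958 × 28.2) = 0.5757
Before dose 4, 3 doses have been given (aged 1τ, 2τ, 3τ).
C_trough = C₀ × (r + r² + … + r^3) = C₀ × r(1−r^3)/(1−r)
        = 6.296 × 0.5757 × (1 − 0.1908) / (1 − 0.5757) = 6.913 mg/L

6.91 mg/L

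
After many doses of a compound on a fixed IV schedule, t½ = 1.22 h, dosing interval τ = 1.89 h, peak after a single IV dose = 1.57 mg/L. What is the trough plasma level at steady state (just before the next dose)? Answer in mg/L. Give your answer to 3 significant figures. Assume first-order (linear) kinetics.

0.815 mg/L

k = ln2 / t½ = 0.693147 / 1.22 = 0.5682 h⁻¹
e^(−kτ) = e^(−0.5682 × 1.89) = 0.3417
Accumulation ratio R = 1 / (1 − e^(−kτ)) = 1 / (1 − 0.3417) = 1.519
Steady-state trough = C₀ × R × e^(−kτ) = 1.57 × 1.519 × 0.3417 = 0.8149 mg/L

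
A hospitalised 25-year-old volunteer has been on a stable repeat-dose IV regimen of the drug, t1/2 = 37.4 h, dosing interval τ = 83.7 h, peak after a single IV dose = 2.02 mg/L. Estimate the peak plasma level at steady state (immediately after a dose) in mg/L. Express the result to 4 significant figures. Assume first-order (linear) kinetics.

2.563 mg/L

k = ln2 / t½ = 0.693147 / 37.4 = 0.01853 h⁻¹
e^(−kτ) = e^(−0.01853 × 83.7) = 0.2120
Accumulation ratio R = 1 / (1 − e^(−kτ)) = 1 / (1 − 0.2120) = 1.269
Steady-state peak = C₀ × R = 2.02 × 1.269 = 2.563 mg/L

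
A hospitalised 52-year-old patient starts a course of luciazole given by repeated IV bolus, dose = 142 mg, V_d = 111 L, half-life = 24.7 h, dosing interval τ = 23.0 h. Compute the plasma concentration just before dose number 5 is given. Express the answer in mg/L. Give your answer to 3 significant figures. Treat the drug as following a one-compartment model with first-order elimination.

1.30 mg/L

C₀ per dose = Dose / Vd = 142 / 111 = 1.279 mg/L
k = ln2 / t½ = 0.693147 / 24.7 = 0.02806 h⁻¹
Fraction remaining after one interval: r = e^(−kτ) = e^(−0.02806 × 23.0) = 0.5245
Before dose 5, 4 doses have been given (aged 1τ, 2τ, 3τ, 4τ).
C_trough = C₀ × (r + r² + … + r^4) = C₀ × r(1−r^4)/(1−r)
        = 1.279 × 0.5245 × (1 − 0.07568) / (1 − 0.5245) = 1.304 mg/L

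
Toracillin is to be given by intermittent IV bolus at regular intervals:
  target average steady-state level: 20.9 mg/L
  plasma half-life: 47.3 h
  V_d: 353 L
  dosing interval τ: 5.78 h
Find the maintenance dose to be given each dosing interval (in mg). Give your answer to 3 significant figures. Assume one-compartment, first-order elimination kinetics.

k = ln2 / t½ = 0.693147 / 47.3 = 0.01465 h⁻¹
CL = k × Vd = 0.01465 × 353 = 5.171 L/h
At steady state, Dose/τ = Css × CL.
Dose = Css × CL × τ = 20.9 × 5.171 × 5.78 = 624.7 mg

625 mg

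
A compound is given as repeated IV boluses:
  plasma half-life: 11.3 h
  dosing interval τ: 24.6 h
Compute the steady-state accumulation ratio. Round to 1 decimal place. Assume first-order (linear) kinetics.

k = ln2 / t½ = 0.693147 / 11.3 = 0.06134 h⁻¹
e^(−kτ) = e^(−0.06134 × 24.6) = 0.2211
Accumulation ratio R = 1 / (1 − e^(−kτ)) = 1 / (1 − 0.2211) = 1.284

1.3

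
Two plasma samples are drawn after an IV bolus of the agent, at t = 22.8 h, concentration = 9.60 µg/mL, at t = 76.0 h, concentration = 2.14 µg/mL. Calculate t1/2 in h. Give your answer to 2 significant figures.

k = ln(C₁/C₂) / (t₂ − t₁) = ln(9.60/2.14) / (76.0 − 22.8)
  = 1.501 / 53.20 = 0.02821 h⁻¹
t½ = ln2 / k = 0.693147 / 0.02821 = 24.57 h

25 h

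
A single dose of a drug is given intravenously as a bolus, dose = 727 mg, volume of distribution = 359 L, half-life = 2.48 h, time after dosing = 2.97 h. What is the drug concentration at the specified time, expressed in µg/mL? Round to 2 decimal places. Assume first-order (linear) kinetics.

C₀ = Dose / Vd = 727.0 / 359 = 2.025 mg/L
k = ln2 / t½ = 0.693147 / 2.48 = 0.2795 h⁻¹
C = C₀ · e^(−k·t) = 2.025 × e^(−0.2795 × 2.97)
  = 2.025 × 0.4360 = 0.8829 mg/L
(0.8829 mg/L = 0.8829 µg/mL)

0.88 µg/mL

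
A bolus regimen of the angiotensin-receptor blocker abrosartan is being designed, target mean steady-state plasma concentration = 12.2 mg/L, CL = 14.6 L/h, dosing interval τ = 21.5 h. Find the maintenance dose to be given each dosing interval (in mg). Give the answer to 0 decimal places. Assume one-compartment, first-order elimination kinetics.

At steady state, Dose/τ = Css × CL.
Dose = Css × CL × τ = 12.2 × 14.60 × 21.5 = 3830 mg

3830 mg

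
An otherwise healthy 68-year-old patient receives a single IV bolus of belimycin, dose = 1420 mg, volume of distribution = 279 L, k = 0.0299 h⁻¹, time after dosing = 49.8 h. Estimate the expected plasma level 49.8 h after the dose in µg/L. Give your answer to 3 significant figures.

C₀ = Dose / Vd = 1420 / 279 = 5.090 mg/L
C = C₀ · e^(−k·t) = 5.090 × e^(−0.02990 × 49.8)
  = 5.090 × 0.2256 = 1.148 mg/L
Convert: 1.148 mg/L × 1000 = 1148 µg/L

1150 µg/L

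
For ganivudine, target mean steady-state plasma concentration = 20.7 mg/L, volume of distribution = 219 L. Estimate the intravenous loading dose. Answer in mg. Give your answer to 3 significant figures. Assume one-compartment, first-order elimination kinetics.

4530 mg

LD = Css × Vd = 20.7 × 219 = 4533 mg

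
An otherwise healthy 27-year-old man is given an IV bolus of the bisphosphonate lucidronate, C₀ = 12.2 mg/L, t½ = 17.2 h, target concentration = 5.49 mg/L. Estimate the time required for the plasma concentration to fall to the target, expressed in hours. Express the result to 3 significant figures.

k = ln2 / t½ = 0.693147 / 17.2 = 0.04030 h⁻¹
t = ln(C₀ / C) / k = ln(12.20 / 5.49) / 0.04030
  = ln(2.222) / 0.04030 = 0.7984 / 0.04030 = 19.81 h

19.8 h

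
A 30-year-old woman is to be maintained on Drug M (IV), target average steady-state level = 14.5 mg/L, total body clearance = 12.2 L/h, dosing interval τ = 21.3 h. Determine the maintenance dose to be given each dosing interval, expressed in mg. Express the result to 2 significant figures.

At steady state, Dose/τ = Css × CL.
Dose = Css × CL × τ = 14.5 × 12.20 × 21.3 = 3768 mg

3800 mg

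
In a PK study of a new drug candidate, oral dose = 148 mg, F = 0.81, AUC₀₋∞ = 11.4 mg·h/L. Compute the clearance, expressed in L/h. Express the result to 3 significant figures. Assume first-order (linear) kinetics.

10.5 L/h

CL = F·Dose / AUC = 0.81 × 148 / 11.4 = 10.52 L/h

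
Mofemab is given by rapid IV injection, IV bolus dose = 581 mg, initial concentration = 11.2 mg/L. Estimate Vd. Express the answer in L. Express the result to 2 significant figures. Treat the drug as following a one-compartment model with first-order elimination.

52 L

Vd = Dose / C₀ = 581.0 / 11.2 = 51.88 L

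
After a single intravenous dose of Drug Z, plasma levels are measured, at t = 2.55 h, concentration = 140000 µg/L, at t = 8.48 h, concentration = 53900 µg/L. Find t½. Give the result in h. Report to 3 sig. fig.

k = ln(C₁/C₂) / (t₂ − t₁) = ln(140000/53900) / (8.48 − 2.55)
  = 0.9545 / 5.930 = 0.1610 h⁻¹
t½ = ln2 / k = 0.693147 / 0.1610 = 4.305 h

4.31 h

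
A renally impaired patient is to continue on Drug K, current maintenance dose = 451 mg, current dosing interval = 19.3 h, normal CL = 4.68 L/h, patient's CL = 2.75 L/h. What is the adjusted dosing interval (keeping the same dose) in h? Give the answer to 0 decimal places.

To keep the same average steady-state level, dosing rate must scale with clearance.
CL ratio = 2.75 / 4.68 = 0.5876
New interval (same dose) = 19.3 / 0.5876 = 32.85 h

33 h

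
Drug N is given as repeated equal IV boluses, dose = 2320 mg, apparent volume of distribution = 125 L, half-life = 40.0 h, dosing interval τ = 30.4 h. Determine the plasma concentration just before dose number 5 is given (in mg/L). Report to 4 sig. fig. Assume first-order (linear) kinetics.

C₀ per dose = Dose / Vd = 2320 / 125 = 18.56 mg/L
k = ln2 / t½ = 0.693147 / 40.0 = 0.01733 h⁻¹
Fraction remaining after one interval: r = e^(−kτ) = e^(−0.01733 × 30.4) = 0.5905
Before dose 5, 4 doses have been given (aged 1τ, 2τ, 3τ, 4τ).
C_trough = C₀ × (r + r² + … + r^4) = C₀ × r(1−r^4)/(1−r)
        = 18.56 × 0.5905 × (1 − 0.1216) / (1 − 0.5905) = 23.51 mg/L

23.51 mg/L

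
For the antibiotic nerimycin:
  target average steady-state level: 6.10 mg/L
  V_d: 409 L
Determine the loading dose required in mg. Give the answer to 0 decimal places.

2495 mg

LD = Css × Vd = 6.10 × 409 = 2495 mg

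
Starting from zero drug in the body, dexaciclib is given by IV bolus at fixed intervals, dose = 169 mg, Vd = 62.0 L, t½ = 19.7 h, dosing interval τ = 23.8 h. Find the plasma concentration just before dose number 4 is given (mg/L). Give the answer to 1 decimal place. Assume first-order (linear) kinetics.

1.9 mg/L

C₀ per dose = Dose / Vd = 169 / 62.0 = 2.726 mg/L
k = ln2 / t½ = 0.693147 / 19.7 = 0.03519 h⁻¹
Fraction remaining after one interval: r = e^(−kτ) = e^(−0.03519 × 23.8) = 0.4328
Before dose 4, 3 doses have been given (aged 1τ, 2τ, 3τ).
C_trough = C₀ × (r + r² + … + r^3) = C₀ × r(1−r^3)/(1−r)
        = 2.726 × 0.4328 × (1 − 0.08107) / (1 − 0.4328) = 1.911 mg/L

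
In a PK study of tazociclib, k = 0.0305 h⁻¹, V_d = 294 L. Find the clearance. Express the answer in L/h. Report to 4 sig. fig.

8.967 L/h

CL = k × Vd = 0.0305 × 294 = 8.967 L/h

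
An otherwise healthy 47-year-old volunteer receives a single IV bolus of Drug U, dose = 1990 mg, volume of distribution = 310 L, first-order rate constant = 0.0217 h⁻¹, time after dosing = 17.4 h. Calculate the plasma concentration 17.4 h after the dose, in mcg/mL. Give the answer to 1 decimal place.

C₀ = Dose / Vd = 1990 / 310 = 6.419 mg/L
C = C₀ · e^(−k·t) = 6.419 × e^(−0.02170 × 17.4)
  = 6.419 × 0.6855 = 4.400 mg/L
(4.400 mg/L = 4.400 mcg/mL)

4.4 mcg/mL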